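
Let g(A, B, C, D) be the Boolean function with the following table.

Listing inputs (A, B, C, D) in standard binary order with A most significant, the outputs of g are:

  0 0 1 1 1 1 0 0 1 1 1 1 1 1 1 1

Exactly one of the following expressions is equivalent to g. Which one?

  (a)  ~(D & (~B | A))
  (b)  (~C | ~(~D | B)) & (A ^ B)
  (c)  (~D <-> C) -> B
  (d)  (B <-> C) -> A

d

(a) fails at (0,0,0,0): the formula yields 1, g is 0.
(b) fails at (0,0,1,0): the formula yields 0, g is 1.
(c) fails at (0,0,0,0): the formula yields 1, g is 0.
That leaves (d). Evaluating it on every row reproduces the table of g exactly.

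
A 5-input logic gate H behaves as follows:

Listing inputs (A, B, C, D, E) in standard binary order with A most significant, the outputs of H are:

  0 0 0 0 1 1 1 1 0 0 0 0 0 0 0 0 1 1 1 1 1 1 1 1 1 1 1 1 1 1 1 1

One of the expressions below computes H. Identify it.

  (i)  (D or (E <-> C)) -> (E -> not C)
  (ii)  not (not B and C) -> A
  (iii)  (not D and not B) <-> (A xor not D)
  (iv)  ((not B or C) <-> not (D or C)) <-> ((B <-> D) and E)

ii

(i) disagrees with H on (0,0,0,0,0) (formula → 1, table → 0); rule it out.
(iii) disagrees with H on (0,0,0,0,0) (formula → 1, table → 0); rule it out.
(iv) disagrees with H on (0,0,0,0,1) (formula → 1, table → 0); rule it out.
Only (ii) survives; checking it on all 32 rows confirms it matches H.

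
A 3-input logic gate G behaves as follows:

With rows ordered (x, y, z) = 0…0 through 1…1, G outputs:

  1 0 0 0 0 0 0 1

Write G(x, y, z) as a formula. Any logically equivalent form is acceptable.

G=1 on 2 inputs: (0,0,0), (1,1,1). Reading each as a conjunction of literals (¬x·¬y·¬z, x·y·z) and taking the OR gives the canonical DNF.

G(x, y, z) = ((NOT x AND NOT y) AND NOT z) OR ((x AND y) AND z)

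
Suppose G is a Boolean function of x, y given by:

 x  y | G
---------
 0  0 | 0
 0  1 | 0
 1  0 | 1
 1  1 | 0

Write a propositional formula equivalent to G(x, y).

G(x, y) = x and not y

1 only at (1,0): x AND NOT y.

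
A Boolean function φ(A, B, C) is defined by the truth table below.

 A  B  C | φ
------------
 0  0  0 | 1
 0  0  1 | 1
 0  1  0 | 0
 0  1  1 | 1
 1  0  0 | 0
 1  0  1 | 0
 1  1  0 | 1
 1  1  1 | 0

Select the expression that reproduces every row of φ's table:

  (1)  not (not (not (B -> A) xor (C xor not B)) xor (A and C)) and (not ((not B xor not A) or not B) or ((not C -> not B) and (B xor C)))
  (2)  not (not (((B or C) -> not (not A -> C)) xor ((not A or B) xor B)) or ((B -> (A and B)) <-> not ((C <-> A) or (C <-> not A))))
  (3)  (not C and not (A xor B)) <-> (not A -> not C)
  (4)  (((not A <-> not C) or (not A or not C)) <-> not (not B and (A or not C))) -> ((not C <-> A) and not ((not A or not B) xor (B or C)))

(1) fails at (0,0,0): the formula yields 0, φ is 1.
(2) fails at (0,0,0): the formula yields 0, φ is 1.
(4) fails at (1,0,0): the formula yields 1, φ is 0.
(3) is the remaining candidate, and it agrees with φ on all 8 inputs.

3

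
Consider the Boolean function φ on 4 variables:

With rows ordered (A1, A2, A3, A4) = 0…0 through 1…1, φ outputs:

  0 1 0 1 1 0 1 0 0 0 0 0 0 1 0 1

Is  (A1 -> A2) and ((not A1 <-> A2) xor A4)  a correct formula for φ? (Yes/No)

Yes

Test each input against both φ and the formula:
  A1=0, A2=0, A3=0, A4=0: formula gives 0, φ = 0 ✓
  A1=0, A2=0, A3=0, A4=1: formula gives 1, φ = 1 ✓
  A1=0, A2=0, A3=1, A4=0: formula gives 0, φ = 0 ✓
  A1=0, A2=0, A3=1, A4=1: formula gives 1, φ = 1 ✓
  … (the remaining 12 rows also agree.)
No disagreement on any input; they are logically equivalent.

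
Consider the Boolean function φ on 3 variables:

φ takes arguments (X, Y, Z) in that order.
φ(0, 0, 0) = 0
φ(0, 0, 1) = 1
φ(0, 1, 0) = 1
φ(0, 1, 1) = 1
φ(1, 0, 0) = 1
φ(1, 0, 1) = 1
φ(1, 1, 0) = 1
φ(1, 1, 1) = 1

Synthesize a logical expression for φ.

The output is 1 whenever at least one input is 1 — the OR of all inputs.

φ(X, Y, Z) = (X | Y) | Z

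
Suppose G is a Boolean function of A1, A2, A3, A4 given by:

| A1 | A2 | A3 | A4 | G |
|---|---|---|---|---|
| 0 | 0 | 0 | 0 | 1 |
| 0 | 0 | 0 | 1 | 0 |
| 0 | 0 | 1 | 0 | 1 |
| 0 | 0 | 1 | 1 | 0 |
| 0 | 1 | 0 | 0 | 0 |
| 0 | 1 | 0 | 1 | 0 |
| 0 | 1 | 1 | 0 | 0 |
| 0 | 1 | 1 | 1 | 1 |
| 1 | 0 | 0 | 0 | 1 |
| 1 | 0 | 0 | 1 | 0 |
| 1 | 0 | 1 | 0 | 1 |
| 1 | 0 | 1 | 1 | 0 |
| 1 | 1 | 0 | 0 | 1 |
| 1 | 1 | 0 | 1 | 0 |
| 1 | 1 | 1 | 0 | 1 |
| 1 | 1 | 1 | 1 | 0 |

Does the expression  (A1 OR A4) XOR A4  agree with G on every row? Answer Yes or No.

Check the formula against G row by row:
  A1=0, A2=0, A3=0, A4=0: formula gives 0, but G = 1 ✗
A single disagreement suffices: at (0,0,0,0) they differ, so the formula does not compute G.

No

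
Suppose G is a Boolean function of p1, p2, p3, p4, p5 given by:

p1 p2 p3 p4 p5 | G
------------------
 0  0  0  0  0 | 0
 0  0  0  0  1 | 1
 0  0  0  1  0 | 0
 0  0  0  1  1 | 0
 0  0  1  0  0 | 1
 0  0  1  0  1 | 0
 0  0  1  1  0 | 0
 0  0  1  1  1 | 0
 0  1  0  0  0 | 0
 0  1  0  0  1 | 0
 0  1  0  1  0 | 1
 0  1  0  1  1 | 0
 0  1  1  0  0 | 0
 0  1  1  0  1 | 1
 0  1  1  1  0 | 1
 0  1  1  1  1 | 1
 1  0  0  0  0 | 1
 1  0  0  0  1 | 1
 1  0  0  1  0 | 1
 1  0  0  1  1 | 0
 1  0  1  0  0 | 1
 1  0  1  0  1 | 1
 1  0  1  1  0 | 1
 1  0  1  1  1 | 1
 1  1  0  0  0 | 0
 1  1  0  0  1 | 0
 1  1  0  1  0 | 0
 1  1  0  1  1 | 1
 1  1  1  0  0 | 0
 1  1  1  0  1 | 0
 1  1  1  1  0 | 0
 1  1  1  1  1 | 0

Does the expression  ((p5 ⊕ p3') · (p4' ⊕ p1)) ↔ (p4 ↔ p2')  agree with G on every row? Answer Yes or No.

Evaluate ((p5 ⊕ p3') · (p4' ⊕ p1)) ↔ (p4 ↔ p2') on each row and compare to G:
  p1=0, p2=0, p3=0, p4=0, p5=0: formula gives 0, G = 0 ✓
  p1=0, p2=0, p3=0, p4=0, p5=1: formula gives 1, G = 1 ✓
  p1=0, p2=0, p3=0, p4=1, p5=0: formula gives 0, G = 0 ✓
  p1=0, p2=0, p3=0, p4=1, p5=1: formula gives 0, G = 0 ✓
  …
  p1=0, p2=1, p3=0, p4=0, p5=0: formula gives 1, but G = 0 ✗
A single disagreement suffices: at (0,1,0,0,0) they differ, so the formula does not compute G.

No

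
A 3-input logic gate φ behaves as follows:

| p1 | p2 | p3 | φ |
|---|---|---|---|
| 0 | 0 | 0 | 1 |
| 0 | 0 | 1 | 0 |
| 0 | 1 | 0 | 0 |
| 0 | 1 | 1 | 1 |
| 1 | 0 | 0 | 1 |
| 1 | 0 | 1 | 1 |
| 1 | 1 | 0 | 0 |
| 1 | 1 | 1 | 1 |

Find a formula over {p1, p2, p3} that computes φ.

φ(p1, p2, p3) = ((((p1' · p2') · p3) + ((p1' · p2) · p3')) + ((p1 · p2) · p3'))'

There are just 3 zero rows: (0,0,1), (0,1,0), (1,1,0). Their minterms are ¬p1·¬p2·p3, ¬p1·p2·¬p3, p1·p2·¬p3; the OR of those covers precisely the 0-outputs, and negating it yields φ.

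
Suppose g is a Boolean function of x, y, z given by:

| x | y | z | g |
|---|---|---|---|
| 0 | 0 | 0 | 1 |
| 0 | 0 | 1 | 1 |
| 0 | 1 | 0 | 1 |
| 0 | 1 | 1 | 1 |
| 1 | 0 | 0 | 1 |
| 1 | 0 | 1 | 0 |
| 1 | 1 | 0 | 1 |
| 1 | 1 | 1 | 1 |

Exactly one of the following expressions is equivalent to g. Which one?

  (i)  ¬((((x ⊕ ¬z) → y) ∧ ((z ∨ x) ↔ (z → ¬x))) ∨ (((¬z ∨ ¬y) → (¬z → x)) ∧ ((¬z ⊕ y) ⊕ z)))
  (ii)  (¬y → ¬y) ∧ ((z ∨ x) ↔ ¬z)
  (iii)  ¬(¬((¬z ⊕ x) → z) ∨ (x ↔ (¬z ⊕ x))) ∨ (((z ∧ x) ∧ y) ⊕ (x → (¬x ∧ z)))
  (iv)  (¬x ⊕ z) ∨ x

iii

(i) fails at (0,0,1): the formula yields 0, g is 1.
(ii) fails at (0,0,0): the formula yields 0, g is 1.
(iv) fails at (0,0,1): the formula yields 0, g is 1.
(iii) is the remaining candidate, and it agrees with g on all 8 inputs.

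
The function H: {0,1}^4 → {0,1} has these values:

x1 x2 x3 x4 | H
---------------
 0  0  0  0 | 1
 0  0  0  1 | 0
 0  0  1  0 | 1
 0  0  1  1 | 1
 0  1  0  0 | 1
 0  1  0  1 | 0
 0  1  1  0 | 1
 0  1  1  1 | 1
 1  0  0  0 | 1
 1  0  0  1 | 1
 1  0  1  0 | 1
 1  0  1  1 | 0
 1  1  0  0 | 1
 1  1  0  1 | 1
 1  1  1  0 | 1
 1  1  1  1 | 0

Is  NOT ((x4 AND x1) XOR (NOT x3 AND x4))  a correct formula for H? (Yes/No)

Yes

Check the formula against H row by row:
  x1=0, x2=0, x3=0, x4=0: formula gives 1, H = 1 ✓
  x1=0, x2=0, x3=0, x4=1: formula gives 0, H = 0 ✓
  x1=0, x2=0, x3=1, x4=0: formula gives 1, H = 1 ✓
  x1=0, x2=0, x3=1, x4=1: formula gives 1, H = 1 ✓
  … (the remaining 12 rows also agree.)
All 16 rows match — the expression computes H exactly.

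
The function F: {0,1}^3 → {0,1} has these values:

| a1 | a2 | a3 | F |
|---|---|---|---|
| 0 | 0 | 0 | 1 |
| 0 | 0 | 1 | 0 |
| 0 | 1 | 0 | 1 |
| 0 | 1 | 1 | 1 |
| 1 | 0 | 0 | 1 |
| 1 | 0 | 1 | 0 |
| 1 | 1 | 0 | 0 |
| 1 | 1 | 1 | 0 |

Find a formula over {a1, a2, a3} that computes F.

F(a1, a2, a3) = ((((¬a1 ∧ ¬a2) ∧ ¬a3) ∨ ((¬a1 ∧ a2) ∧ ¬a3)) ∨ ((¬a1 ∧ a2) ∧ a3)) ∨ ((a1 ∧ ¬a2) ∧ ¬a3)

Collect the rows where F=1 — (0,0,0), (0,1,0), (0,1,1), (1,0,0) — and write one minterm per row: ¬a1·¬a2·¬a3, ¬a1·a2·¬a3, ¬a1·a2·a3, a1·¬a2·¬a3. Their union (logical OR) reproduces the table exactly.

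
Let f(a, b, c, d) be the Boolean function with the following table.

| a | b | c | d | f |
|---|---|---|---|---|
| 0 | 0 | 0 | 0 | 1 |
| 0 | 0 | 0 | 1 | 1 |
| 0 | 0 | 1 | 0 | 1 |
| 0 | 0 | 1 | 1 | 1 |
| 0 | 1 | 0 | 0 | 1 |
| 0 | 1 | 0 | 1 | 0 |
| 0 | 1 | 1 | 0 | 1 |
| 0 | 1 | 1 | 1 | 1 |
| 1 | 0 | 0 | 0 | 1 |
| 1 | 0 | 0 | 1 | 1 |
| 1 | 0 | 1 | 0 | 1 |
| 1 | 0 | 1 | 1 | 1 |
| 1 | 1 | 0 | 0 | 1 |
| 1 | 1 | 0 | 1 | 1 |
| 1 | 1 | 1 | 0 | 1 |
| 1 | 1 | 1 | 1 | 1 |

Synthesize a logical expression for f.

f is 0 on exactly one input, (0,1,0,1), whose minterm is ¬a·b·¬c·d. So f is the negation of that single conjunction.

f(a, b, c, d) = NOT (((NOT a AND b) AND NOT c) AND d)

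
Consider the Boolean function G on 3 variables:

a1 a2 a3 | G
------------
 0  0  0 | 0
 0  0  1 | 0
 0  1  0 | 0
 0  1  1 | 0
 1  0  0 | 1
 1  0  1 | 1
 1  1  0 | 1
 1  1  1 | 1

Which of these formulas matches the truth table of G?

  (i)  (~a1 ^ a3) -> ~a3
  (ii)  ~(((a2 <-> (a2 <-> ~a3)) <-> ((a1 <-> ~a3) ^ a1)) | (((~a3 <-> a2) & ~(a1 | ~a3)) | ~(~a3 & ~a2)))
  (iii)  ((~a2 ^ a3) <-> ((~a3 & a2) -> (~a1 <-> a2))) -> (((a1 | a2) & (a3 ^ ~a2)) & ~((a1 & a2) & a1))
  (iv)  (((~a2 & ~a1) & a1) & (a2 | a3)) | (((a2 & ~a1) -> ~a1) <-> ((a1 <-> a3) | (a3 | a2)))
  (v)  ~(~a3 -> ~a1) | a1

v

(i) fails at (0,0,0): the formula yields 1, G is 0.
(ii) fails at (0,0,0): the formula yields 1, G is 0.
(iii) fails at (0,0,1): the formula yields 1, G is 0.
(iv) fails at (0,0,0): the formula yields 1, G is 0.
(v) is the remaining candidate, and it agrees with G on all 8 inputs.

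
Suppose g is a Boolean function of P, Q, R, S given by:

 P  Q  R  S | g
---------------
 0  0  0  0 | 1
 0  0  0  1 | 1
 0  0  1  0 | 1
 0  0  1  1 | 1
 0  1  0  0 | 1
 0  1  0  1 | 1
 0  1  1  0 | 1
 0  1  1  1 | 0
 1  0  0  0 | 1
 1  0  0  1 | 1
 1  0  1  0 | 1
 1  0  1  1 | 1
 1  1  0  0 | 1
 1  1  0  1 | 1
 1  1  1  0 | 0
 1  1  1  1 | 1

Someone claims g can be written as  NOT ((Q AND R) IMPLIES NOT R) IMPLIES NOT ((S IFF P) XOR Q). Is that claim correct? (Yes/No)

Yes

Evaluate NOT ((Q AND R) IMPLIES NOT R) IMPLIES NOT ((S IFF P) XOR Q) on each row and compare to g:
  P=0, Q=0, R=0, S=0: formula gives 1, g = 1 ✓
  P=0, Q=0, R=0, S=1: formula gives 1, g = 1 ✓
  P=0, Q=0, R=1, S=0: formula gives 1, g = 1 ✓
  P=0, Q=0, R=1, S=1: formula gives 1, g = 1 ✓
  … (the remaining 12 rows also agree.)
No disagreement on any input; they are logically equivalent.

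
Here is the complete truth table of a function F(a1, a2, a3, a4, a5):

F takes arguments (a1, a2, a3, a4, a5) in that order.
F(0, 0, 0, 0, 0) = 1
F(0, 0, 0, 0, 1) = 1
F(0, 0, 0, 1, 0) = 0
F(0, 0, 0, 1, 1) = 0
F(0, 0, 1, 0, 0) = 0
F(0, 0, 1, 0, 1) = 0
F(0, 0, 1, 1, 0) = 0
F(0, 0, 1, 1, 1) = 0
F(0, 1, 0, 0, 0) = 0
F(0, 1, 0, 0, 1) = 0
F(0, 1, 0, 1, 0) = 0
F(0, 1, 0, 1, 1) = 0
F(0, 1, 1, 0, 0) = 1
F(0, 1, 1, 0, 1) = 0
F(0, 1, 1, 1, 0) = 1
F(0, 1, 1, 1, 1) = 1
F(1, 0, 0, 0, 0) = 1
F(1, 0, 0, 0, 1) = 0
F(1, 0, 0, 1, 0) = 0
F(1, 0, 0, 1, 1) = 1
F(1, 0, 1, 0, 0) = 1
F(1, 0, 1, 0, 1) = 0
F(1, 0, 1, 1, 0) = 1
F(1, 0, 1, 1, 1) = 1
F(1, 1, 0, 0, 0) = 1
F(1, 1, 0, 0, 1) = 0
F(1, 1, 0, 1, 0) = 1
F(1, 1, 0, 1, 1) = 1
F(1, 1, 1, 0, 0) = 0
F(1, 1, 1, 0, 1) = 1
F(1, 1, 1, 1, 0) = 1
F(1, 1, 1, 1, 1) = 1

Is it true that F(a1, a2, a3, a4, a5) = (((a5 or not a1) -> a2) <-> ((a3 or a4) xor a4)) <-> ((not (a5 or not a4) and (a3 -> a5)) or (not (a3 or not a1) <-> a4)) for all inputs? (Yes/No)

No

Check the formula against F row by row:
  a1=0, a2=0, a3=0, a4=0, a5=0: formula gives 1, F = 1 ✓
  a1=0, a2=0, a3=0, a4=0, a5=1: formula gives 1, F = 1 ✓
  a1=0, a2=0, a3=0, a4=1, a5=0: formula gives 1, but F = 0 ✗
A single disagreement suffices: at (0,0,0,1,0) they differ, so the formula does not compute F.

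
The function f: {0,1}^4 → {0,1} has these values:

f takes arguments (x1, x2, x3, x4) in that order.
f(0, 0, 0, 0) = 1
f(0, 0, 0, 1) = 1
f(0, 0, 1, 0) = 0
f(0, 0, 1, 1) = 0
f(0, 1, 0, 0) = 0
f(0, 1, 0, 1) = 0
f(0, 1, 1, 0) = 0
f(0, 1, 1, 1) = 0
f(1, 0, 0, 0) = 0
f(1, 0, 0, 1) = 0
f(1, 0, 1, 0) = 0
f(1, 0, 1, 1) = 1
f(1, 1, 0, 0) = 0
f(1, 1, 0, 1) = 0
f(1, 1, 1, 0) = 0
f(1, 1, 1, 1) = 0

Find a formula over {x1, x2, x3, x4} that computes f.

The 1-rows are (0,0,0,0), (0,0,0,1), (1,0,1,1). Each contributes one minterm — ¬x1·¬x2·¬x3·¬x4; ¬x1·¬x2·¬x3·x4; x1·¬x2·x3·x4 — and their disjunction is a sum-of-products form of f.

f(x1, x2, x3, x4) = ((((NOT x1 AND NOT x2) AND NOT x3) AND NOT x4) OR (((NOT x1 AND NOT x2) AND NOT x3) AND x4)) OR (((x1 AND NOT x2) AND x3) AND x4)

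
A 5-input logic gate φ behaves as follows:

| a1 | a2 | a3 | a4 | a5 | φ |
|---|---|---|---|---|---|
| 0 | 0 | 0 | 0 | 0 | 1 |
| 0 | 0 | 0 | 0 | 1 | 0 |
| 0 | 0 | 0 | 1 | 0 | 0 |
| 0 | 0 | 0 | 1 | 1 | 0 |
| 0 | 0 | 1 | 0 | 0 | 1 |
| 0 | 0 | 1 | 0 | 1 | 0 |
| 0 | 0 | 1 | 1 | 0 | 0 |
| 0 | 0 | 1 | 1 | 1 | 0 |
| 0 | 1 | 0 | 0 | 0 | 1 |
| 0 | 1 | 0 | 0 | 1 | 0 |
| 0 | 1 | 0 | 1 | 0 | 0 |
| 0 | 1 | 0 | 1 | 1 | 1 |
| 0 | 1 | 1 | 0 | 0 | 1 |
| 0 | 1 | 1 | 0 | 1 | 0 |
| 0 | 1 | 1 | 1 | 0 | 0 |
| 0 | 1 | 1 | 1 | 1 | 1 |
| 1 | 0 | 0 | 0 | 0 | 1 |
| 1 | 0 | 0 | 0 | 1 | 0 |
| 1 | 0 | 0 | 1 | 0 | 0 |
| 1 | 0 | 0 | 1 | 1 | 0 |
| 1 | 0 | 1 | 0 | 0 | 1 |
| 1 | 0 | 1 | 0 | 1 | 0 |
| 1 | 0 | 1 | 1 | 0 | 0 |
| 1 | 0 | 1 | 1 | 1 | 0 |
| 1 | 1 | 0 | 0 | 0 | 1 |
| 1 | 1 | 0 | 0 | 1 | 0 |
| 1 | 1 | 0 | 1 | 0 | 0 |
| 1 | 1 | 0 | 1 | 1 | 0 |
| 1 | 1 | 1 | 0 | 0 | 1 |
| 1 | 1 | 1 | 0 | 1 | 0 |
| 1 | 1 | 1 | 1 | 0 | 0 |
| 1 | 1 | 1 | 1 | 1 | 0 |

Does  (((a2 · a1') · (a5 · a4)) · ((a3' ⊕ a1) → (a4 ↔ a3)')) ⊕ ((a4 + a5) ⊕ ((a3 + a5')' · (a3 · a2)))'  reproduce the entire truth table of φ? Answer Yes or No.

Check the formula against φ row by row:
  a1=0, a2=0, a3=0, a4=0, a5=0: formula gives 1, φ = 1 ✓
  a1=0, a2=0, a3=0, a4=0, a5=1: formula gives 0, φ = 0 ✓
  a1=0, a2=0, a3=0, a4=1, a5=0: formula gives 0, φ = 0 ✓
  a1=0, a2=0, a3=0, a4=1, a5=1: formula gives 0, φ = 0 ✓
  …and likewise for the remaining 28 rows.
Every row agrees, so the formula is equivalent.

Yes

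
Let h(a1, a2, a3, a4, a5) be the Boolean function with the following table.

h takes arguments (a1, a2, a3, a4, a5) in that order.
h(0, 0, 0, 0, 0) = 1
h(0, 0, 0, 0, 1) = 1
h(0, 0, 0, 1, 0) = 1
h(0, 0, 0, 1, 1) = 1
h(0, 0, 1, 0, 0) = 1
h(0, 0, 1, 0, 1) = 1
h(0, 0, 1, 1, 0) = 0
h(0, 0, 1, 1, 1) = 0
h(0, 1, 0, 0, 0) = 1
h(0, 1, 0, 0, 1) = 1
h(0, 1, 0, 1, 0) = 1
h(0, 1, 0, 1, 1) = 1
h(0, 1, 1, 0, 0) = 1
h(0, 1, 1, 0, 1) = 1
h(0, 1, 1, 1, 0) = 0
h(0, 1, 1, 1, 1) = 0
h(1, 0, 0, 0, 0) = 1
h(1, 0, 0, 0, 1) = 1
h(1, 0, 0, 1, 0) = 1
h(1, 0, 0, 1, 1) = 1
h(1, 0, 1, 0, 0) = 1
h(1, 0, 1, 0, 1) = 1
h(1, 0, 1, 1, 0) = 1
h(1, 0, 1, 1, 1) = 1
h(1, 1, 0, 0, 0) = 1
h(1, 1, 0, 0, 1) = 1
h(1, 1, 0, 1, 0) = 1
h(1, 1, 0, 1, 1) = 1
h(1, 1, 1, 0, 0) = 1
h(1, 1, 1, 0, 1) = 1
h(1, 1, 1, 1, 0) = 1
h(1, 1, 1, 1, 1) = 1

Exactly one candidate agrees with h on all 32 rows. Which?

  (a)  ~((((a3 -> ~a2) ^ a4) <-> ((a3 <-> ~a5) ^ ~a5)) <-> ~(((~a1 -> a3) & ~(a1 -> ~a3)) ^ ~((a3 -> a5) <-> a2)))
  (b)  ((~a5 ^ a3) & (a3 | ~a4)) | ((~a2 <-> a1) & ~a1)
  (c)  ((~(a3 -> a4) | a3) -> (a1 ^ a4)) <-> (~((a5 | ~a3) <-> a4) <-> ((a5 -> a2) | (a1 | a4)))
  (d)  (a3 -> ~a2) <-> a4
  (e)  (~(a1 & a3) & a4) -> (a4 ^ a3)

e

(a) fails at (0,0,0,1,0): the formula yields 0, h is 1.
(b) fails at (0,0,0,0,1): the formula yields 0, h is 1.
(c) fails at (0,0,0,0,1): the formula yields 0, h is 1.
(d) fails at (0,0,0,0,0): the formula yields 0, h is 1.
That leaves (e). Evaluating it on every row reproduces the table of h exactly.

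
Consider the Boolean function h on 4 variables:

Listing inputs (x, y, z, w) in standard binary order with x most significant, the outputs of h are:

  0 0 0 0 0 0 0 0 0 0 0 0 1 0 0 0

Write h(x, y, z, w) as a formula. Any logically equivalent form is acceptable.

h(x, y, z, w) = ((x and y) and not z) and not w

h is 1 on exactly one input, (1,1,0,0), whose minterm is x·y·¬z·¬w. So h is just that conjunction.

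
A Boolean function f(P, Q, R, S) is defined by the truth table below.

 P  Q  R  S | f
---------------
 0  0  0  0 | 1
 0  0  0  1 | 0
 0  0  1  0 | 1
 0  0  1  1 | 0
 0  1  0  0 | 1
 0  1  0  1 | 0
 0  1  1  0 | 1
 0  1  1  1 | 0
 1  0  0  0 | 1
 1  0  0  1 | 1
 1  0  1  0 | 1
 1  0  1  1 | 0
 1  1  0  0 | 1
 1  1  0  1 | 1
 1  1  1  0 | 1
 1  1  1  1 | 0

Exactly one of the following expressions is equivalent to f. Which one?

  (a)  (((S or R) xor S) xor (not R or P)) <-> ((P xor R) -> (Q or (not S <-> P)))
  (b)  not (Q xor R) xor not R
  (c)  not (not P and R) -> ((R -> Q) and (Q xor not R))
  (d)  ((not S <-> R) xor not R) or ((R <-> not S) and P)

(a) disagrees with f on (0,0,0,1) (formula → 1, table → 0); rule it out.
(b) disagrees with f on (0,0,0,0) (formula → 0, table → 1); rule it out.
(c) disagrees with f on (0,0,0,1) (formula → 1, table → 0); rule it out.
(d) is the remaining candidate, and it agrees with f on all 16 inputs.

d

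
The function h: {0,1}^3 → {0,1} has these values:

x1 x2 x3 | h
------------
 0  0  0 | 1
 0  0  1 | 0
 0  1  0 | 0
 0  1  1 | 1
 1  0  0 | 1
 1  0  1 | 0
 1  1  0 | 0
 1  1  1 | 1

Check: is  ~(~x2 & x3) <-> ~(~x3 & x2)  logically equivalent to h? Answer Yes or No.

Yes

Evaluate ~(~x2 & x3) <-> ~(~x3 & x2) on each row and compare to h:
  x1=0, x2=0, x3=0: formula gives 1, h = 1 ✓
  x1=0, x2=0, x3=1: formula gives 0, h = 0 ✓
  x1=0, x2=1, x3=0: formula gives 0, h = 0 ✓
  x1=0, x2=1, x3=1: formula gives 1, h = 1 ✓
  x1=1, x2=0, x3=0: formula gives 1, h = 1 ✓
  …and likewise for the remaining 3 rows.
No disagreement on any input; they are logically equivalent.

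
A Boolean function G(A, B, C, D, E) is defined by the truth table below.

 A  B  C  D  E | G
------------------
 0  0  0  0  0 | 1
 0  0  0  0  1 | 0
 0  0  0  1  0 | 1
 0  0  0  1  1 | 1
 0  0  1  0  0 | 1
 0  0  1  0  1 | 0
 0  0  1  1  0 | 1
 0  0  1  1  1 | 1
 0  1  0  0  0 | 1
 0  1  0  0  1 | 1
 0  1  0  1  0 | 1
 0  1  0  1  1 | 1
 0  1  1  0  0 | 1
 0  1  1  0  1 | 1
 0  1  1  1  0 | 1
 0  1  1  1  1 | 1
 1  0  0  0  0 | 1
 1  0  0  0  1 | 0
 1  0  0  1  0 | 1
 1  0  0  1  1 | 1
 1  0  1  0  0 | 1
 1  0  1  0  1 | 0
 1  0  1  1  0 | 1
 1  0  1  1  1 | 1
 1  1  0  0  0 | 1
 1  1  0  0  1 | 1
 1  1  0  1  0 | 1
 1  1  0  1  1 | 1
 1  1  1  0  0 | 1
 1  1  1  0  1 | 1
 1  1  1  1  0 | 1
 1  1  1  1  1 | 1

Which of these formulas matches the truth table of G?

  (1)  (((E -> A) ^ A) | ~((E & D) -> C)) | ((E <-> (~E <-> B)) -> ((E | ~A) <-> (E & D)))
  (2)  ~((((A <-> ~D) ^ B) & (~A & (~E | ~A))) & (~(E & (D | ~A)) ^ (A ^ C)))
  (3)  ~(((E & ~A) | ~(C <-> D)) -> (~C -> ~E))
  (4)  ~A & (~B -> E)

(2) disagrees with G on (0,0,0,0,1) (formula → 1, table → 0); rule it out.
(3) disagrees with G on (0,0,0,0,0) (formula → 0, table → 1); rule it out.
(4) disagrees with G on (0,0,0,0,0) (formula → 0, table → 1); rule it out.
(1) is the remaining candidate, and it agrees with G on all 32 inputs.

1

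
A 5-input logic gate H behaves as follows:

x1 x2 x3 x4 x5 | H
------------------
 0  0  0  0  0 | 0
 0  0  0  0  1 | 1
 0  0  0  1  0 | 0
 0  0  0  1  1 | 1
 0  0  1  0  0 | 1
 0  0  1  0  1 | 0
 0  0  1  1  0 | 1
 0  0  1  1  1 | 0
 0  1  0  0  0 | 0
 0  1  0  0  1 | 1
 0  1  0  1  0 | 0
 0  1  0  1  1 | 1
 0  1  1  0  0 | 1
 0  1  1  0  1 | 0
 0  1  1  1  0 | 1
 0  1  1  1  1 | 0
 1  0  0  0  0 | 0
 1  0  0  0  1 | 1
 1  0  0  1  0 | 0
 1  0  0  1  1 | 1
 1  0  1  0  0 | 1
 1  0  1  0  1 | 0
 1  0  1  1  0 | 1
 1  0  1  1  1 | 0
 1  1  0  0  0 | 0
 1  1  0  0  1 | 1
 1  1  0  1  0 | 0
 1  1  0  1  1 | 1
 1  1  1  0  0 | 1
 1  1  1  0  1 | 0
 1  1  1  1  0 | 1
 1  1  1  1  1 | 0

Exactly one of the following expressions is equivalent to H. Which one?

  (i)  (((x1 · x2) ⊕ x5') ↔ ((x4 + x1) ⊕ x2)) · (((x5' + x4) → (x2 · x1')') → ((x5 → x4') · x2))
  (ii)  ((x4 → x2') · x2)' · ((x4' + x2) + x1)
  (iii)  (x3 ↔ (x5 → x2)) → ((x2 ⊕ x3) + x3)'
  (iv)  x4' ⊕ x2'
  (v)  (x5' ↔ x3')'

(i) disagrees with H on (0,0,0,0,1) (formula → 0, table → 1); rule it out.
(ii) disagrees with H on (0,0,0,0,0) (formula → 1, table → 0); rule it out.
(iii) disagrees with H on (0,0,0,0,0) (formula → 1, table → 0); rule it out.
(iv) disagrees with H on (0,0,0,0,1) (formula → 0, table → 1); rule it out.
(v) is the remaining candidate, and it agrees with H on all 32 inputs.

v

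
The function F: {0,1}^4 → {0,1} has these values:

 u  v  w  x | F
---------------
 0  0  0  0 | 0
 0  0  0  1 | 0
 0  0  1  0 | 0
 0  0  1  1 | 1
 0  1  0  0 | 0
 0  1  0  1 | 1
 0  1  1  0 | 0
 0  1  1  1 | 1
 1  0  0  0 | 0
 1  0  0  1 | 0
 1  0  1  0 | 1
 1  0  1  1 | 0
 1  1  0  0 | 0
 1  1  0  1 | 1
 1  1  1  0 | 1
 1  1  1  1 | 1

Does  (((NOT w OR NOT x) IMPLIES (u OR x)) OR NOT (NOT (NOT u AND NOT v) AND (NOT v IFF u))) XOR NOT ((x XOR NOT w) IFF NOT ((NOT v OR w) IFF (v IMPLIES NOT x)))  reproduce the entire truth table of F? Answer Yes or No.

No

Evaluate (((NOT w OR NOT x) IMPLIES (u OR x)) OR NOT (NOT (NOT u AND NOT v) AND (NOT v IFF u))) XOR NOT ((x XOR NOT w) IFF NOT ((NOT v OR w) IFF (v IMPLIES NOT x))) on each row and compare to F:
  u=0, v=0, w=0, x=0: formula gives 0, F = 0 ✓
  u=0, v=0, w=0, x=1: formula gives 1, but F = 0 ✗
Since they disagree at (0,0,0,1), the expression is not a correct formula for F.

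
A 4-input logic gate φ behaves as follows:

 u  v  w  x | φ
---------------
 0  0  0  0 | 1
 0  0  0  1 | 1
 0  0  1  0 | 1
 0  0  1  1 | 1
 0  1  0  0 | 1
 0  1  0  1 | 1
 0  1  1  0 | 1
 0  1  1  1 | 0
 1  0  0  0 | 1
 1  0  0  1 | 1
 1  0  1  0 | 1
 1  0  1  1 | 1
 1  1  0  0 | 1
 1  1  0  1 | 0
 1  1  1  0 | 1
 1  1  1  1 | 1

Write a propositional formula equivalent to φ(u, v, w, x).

φ is 0 on only 2 rows — (0,1,1,1), (1,1,0,1). Writing each as a minterm (¬u·v·w·x, u·v·¬w·x) and OR-ing them characterizes exactly where φ=0, so φ is the negation of that disjunction.

φ(u, v, w, x) = ((((u' · v) · w) · x) + (((u · v) · w') · x))'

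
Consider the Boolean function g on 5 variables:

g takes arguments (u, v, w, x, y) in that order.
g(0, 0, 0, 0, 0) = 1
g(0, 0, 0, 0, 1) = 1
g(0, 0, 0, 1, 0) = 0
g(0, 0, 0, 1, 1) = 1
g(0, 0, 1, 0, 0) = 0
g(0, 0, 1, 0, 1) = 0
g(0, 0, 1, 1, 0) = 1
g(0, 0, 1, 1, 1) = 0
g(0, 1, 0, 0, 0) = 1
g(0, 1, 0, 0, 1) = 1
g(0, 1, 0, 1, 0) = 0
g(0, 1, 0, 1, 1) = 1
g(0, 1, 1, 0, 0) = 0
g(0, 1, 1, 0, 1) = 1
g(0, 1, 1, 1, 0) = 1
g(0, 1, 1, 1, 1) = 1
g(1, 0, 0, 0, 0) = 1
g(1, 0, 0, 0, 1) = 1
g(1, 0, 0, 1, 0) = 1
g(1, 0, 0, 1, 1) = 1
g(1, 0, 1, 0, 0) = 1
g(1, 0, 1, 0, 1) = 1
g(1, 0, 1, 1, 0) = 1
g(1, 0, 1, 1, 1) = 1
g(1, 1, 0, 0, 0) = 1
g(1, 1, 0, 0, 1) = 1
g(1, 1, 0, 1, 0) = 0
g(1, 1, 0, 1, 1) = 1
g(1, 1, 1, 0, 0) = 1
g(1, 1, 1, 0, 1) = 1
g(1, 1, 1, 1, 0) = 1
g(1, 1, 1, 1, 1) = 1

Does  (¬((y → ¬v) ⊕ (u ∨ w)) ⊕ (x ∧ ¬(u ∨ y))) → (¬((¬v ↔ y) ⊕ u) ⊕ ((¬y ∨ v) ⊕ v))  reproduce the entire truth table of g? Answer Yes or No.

Test each input against both g and the formula:
  u=0, v=0, w=0, x=0, y=0: formula gives 1, g = 1 ✓
  u=0, v=0, w=0, x=0, y=1: formula gives 1, g = 1 ✓
  u=0, v=0, w=0, x=1, y=0: formula gives 0, g = 0 ✓
  u=0, v=0, w=0, x=1, y=1: formula gives 1, g = 1 ✓
  …
  u=1, v=1, w=0, x=1, y=0: formula gives 1, but g = 0 ✗
Row (1,1,0,1,0) is a counterexample, so the formula is not equivalent to g.

No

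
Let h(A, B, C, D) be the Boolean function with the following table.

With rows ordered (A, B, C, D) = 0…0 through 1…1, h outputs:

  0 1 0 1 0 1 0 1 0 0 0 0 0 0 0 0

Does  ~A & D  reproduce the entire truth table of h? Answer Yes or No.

Test each input against both h and the formula:
  A=0, B=0, C=0, D=0: formula gives 0, h = 0 ✓
  A=0, B=0, C=0, D=1: formula gives 1, h = 1 ✓
  A=0, B=0, C=1, D=0: formula gives 0, h = 0 ✓
  A=0, B=0, C=1, D=1: formula gives 1, h = 1 ✓
  …and likewise for the remaining 12 rows.
No disagreement on any input; they are logically equivalent.

Yes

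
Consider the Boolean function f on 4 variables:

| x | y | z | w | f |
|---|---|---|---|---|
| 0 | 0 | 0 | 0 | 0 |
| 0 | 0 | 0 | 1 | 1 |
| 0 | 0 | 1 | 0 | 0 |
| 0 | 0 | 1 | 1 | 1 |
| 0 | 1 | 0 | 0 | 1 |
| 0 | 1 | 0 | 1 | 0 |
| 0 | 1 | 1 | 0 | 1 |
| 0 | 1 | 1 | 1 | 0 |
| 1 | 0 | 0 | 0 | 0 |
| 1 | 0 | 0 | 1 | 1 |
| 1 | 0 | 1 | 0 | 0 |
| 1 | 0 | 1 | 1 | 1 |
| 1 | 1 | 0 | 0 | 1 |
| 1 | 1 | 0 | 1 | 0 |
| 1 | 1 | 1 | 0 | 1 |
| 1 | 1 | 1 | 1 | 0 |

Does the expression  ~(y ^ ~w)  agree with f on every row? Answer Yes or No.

Check the formula against f row by row:
  x=0, y=0, z=0, w=0: formula gives 0, f = 0 ✓
  x=0, y=0, z=0, w=1: formula gives 1, f = 1 ✓
  x=0, y=0, z=1, w=0: formula gives 0, f = 0 ✓
  x=0, y=0, z=1, w=1: formula gives 1, f = 1 ✓
  … (the remaining 12 rows also agree.)
Every row agrees, so the formula is equivalent.

Yes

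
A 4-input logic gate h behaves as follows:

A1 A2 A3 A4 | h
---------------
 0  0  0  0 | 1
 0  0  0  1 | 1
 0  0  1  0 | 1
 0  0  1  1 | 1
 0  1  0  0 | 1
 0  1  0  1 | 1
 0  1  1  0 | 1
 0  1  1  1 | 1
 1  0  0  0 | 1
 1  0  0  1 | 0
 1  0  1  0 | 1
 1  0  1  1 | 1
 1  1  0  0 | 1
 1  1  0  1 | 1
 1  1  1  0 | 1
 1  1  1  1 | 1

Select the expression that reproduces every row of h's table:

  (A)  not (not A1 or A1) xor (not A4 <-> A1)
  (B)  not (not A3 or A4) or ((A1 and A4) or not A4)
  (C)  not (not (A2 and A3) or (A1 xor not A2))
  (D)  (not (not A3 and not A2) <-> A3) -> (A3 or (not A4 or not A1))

D

(A): at (0,0,0,0) it gives 0, but h = 1 — eliminated.
(B): at (0,0,0,1) it gives 0, but h = 1 — eliminated.
(C): at (0,0,0,0) it gives 0, but h = 1 — eliminated.
(D) is the remaining candidate, and it agrees with h on all 16 inputs.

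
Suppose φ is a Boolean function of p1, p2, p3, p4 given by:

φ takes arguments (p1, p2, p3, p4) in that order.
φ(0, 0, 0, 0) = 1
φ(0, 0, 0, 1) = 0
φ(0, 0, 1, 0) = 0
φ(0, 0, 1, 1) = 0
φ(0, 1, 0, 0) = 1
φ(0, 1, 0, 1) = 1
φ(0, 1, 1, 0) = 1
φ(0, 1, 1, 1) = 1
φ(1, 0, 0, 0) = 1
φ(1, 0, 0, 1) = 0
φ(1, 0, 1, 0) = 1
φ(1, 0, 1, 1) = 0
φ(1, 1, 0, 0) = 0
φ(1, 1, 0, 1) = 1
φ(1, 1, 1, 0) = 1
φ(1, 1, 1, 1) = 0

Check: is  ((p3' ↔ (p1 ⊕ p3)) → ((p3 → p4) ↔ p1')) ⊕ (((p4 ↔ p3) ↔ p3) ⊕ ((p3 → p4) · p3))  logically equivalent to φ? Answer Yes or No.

Test each input against both φ and the formula:
  p1=0, p2=0, p3=0, p4=0: formula gives 1, φ = 1 ✓
  p1=0, p2=0, p3=0, p4=1: formula gives 0, φ = 0 ✓
  p1=0, p2=0, p3=1, p4=0: formula gives 1, but φ = 0 ✗
Row (0,0,1,0) is a counterexample, so the formula is not equivalent to φ.

No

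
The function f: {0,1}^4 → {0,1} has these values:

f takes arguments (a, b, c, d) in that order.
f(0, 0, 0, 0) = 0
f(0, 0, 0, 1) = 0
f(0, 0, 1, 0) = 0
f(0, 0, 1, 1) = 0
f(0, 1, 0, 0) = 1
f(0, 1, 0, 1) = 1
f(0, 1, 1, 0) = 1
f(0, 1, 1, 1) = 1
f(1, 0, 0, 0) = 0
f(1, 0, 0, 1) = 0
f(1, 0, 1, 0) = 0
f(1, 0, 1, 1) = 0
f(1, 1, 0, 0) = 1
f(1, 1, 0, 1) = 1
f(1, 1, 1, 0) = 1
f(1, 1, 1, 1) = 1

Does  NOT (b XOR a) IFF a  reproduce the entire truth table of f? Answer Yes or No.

Yes

Test each input against both f and the formula:
  a=0, b=0, c=0, d=0: formula gives 0, f = 0 ✓
  a=0, b=0, c=0, d=1: formula gives 0, f = 0 ✓
  a=0, b=0, c=1, d=0: formula gives 0, f = 0 ✓
  a=0, b=0, c=1, d=1: formula gives 0, f = 0 ✓
  … (the remaining 12 rows also agree.)
No disagreement on any input; they are logically equivalent.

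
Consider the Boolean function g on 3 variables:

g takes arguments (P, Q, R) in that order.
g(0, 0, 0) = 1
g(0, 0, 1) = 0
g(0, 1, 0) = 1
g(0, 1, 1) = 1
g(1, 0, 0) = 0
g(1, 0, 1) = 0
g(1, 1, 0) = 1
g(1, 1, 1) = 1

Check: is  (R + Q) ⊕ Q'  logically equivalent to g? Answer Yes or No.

Evaluate (R + Q) ⊕ Q' on each row and compare to g:
  P=0, Q=0, R=0: formula gives 1, g = 1 ✓
  P=0, Q=0, R=1: formula gives 0, g = 0 ✓
  P=0, Q=1, R=0: formula gives 1, g = 1 ✓
  P=0, Q=1, R=1: formula gives 1, g = 1 ✓
  P=1, Q=0, R=0: formula gives 1, but g = 0 ✗
Since they disagree at (1,0,0), the expression is not a correct formula for g.

No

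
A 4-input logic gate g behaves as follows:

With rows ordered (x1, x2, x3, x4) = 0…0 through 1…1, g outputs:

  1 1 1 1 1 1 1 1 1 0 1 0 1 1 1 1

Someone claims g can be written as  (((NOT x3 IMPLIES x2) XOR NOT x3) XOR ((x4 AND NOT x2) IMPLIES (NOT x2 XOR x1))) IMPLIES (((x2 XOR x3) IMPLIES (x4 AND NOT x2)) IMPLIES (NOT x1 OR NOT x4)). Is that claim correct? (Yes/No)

Evaluate (((NOT x3 IMPLIES x2) XOR NOT x3) XOR ((x4 AND NOT x2) IMPLIES (NOT x2 XOR x1))) IMPLIES (((x2 XOR x3) IMPLIES (x4 AND NOT x2)) IMPLIES (NOT x1 OR NOT x4)) on each row and compare to g:
  x1=0, x2=0, x3=0, x4=0: formula gives 1, g = 1 ✓
  x1=0, x2=0, x3=0, x4=1: formula gives 1, g = 1 ✓
  x1=0, x2=0, x3=1, x4=0: formula gives 1, g = 1 ✓
  x1=0, x2=0, x3=1, x4=1: formula gives 1, g = 1 ✓
  … (the remaining 12 rows also agree.)
All 16 rows match — the expression computes g exactly.

Yes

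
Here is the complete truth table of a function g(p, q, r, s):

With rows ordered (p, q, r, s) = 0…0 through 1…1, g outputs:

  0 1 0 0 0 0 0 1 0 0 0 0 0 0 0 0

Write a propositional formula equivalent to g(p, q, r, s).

Collect the rows where g=1 — (0,0,0,1), (0,1,1,1) — and write one minterm per row: ¬p·¬q·¬r·s, ¬p·q·r·s. Their union (logical OR) reproduces the table exactly.

g(p, q, r, s) = (((¬p ∧ ¬q) ∧ ¬r) ∧ s) ∨ (((¬p ∧ q) ∧ r) ∧ s)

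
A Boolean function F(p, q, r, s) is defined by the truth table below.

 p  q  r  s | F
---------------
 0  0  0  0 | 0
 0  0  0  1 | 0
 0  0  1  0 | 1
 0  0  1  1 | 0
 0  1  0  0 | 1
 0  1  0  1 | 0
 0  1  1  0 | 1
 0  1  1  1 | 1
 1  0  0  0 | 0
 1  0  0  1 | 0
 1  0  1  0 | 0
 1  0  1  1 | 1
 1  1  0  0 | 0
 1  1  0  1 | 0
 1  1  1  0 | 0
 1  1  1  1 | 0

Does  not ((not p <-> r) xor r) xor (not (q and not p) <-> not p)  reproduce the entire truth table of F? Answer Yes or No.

No

Evaluate not ((not p <-> r) xor r) xor (not (q and not p) <-> not p) on each row and compare to F:
  p=0, q=0, r=0, s=0: formula gives 0, F = 0 ✓
  p=0, q=0, r=0, s=1: formula gives 0, F = 0 ✓
  p=0, q=0, r=1, s=0: formula gives 0, but F = 1 ✗
Row (0,0,1,0) is a counterexample, so the formula is not equivalent to F.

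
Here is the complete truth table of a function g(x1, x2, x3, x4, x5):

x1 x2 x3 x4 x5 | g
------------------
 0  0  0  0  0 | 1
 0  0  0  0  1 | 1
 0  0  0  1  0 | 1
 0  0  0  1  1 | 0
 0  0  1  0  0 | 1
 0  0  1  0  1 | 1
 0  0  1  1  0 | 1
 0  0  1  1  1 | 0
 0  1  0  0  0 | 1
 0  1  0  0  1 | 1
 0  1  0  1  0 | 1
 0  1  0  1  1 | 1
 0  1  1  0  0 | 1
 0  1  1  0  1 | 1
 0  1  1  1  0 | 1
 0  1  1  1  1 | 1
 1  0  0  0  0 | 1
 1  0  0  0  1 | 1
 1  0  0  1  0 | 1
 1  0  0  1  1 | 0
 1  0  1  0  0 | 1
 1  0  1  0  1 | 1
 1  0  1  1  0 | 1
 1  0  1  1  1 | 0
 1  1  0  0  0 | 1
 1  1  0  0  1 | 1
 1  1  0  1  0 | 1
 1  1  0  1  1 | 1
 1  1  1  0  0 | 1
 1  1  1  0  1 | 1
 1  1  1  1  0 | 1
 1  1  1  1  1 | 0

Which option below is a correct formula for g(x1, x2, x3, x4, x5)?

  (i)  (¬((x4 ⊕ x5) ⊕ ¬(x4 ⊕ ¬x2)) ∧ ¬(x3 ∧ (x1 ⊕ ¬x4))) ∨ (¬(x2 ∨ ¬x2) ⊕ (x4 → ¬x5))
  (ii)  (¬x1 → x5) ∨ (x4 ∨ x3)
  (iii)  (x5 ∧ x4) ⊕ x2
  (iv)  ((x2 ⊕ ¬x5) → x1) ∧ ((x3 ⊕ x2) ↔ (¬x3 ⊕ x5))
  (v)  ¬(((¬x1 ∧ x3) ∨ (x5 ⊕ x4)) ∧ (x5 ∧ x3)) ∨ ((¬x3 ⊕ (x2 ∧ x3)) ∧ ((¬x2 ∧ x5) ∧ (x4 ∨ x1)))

(ii) disagrees with g on (0,0,0,0,0) (formula → 0, table → 1); rule it out.
(iii) disagrees with g on (0,0,0,0,0) (formula → 0, table → 1); rule it out.
(iv) disagrees with g on (0,0,0,0,0) (formula → 0, table → 1); rule it out.
(v) disagrees with g on (0,0,0,1,1) (formula → 1, table → 0); rule it out.
That leaves (i). Evaluating it on every row reproduces the table of g exactly.

i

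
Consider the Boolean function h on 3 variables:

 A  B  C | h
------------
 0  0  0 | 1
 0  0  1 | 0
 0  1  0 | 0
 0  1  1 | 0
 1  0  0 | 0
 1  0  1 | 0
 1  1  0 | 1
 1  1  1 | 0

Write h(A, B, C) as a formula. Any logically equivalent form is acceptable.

The 1-rows are (0,0,0), (1,1,0). Each contributes one minterm — ¬A·¬B·¬C; A·B·¬C — and their disjunction is a sum-of-products form of h.

h(A, B, C) = ((~A & ~B) & ~C) | ((A & B) & ~C)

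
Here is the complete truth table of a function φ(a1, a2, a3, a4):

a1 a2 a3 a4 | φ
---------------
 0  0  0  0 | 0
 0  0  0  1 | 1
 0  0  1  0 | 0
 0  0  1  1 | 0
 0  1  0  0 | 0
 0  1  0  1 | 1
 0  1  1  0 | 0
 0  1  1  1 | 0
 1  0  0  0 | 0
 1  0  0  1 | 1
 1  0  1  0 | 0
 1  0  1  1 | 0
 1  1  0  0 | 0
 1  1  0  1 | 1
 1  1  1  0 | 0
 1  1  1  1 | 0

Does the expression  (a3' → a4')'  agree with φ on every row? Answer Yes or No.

Check the formula against φ row by row:
  a1=0, a2=0, a3=0, a4=0: formula gives 0, φ = 0 ✓
  a1=0, a2=0, a3=0, a4=1: formula gives 1, φ = 1 ✓
  a1=0, a2=0, a3=1, a4=0: formula gives 0, φ = 0 ✓
  a1=0, a2=0, a3=1, a4=1: formula gives 0, φ = 0 ✓
  … (the remaining 12 rows also agree.)
All 16 rows match — the expression computes φ exactly.

Yes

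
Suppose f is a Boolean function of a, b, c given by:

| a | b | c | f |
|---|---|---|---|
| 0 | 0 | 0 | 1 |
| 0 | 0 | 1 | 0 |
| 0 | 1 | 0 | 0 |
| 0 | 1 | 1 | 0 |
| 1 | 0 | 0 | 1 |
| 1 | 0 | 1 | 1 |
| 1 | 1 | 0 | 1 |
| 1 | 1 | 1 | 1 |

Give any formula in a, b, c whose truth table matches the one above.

f(a, b, c) = not ((((not a and not b) and c) or ((not a and b) and not c)) or ((not a and b) and c))

The 0-rows are (0,0,1), (0,1,0), (0,1,1). Take each as a conjunction (¬a·¬b·c, ¬a·b·¬c, ¬a·b·c), form their disjunction, and complement — that gives a formula that is 1 everywhere f is.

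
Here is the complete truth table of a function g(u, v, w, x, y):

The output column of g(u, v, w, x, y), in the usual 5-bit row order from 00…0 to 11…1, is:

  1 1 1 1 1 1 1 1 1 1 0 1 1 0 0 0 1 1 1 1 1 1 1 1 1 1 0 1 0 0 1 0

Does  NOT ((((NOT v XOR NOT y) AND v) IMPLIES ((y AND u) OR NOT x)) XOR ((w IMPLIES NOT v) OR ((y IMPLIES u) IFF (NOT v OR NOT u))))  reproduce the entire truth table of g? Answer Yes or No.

Test each input against both g and the formula:
  u=0, v=0, w=0, x=0, y=0: formula gives 1, g = 1 ✓
  u=0, v=0, w=0, x=0, y=1: formula gives 1, g = 1 ✓
  u=0, v=0, w=0, x=1, y=0: formula gives 1, g = 1 ✓
  u=0, v=0, w=0, x=1, y=1: formula gives 1, g = 1 ✓
  … (the remaining 28 rows also agree.)
Every row agrees, so the formula is equivalent.

Yes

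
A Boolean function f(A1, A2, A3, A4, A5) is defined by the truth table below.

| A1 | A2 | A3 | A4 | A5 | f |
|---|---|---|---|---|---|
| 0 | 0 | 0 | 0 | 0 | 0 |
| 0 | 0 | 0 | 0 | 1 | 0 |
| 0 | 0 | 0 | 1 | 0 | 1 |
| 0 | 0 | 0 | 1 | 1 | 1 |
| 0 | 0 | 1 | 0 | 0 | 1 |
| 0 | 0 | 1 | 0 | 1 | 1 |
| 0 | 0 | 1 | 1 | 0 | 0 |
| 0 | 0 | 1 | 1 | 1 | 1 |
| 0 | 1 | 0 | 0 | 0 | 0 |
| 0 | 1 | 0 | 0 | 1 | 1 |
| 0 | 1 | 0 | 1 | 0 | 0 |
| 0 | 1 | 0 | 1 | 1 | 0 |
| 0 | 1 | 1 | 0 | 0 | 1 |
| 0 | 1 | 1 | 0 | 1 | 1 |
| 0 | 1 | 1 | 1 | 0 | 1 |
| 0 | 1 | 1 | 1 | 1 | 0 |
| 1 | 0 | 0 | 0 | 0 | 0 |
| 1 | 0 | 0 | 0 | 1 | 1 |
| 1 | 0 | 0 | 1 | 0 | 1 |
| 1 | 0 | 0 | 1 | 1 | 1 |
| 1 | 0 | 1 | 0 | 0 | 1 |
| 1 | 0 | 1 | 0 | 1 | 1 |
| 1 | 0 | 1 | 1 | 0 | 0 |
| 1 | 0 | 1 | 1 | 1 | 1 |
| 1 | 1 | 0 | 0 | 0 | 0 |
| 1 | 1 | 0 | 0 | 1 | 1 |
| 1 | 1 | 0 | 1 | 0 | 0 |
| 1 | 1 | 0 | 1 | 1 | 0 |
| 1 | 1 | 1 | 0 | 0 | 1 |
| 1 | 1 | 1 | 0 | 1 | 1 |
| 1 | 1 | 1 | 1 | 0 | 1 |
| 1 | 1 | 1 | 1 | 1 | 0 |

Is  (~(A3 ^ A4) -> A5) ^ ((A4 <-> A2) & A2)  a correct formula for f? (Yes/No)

Evaluate (~(A3 ^ A4) -> A5) ^ ((A4 <-> A2) & A2) on each row and compare to f:
  A1=0, A2=0, A3=0, A4=0, A5=0: formula gives 0, f = 0 ✓
  A1=0, A2=0, A3=0, A4=0, A5=1: formula gives 1, but f = 0 ✗
Since they disagree at (0,0,0,0,1), the expression is not a correct formula for f.

No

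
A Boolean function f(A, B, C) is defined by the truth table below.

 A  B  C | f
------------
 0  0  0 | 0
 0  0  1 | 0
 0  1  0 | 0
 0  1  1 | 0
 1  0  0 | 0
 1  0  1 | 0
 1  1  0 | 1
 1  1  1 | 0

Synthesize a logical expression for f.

f(A, B, C) = (A & B) & ~C

Only row (1,1,0) gives 1. That row's minterm A·B·¬C is f directly.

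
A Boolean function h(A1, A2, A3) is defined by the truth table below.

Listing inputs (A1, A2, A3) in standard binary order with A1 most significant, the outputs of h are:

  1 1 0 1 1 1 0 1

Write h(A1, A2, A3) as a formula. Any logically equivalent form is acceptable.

There are just 2 zero rows: (0,1,0), (1,1,0). Their minterms are ¬A1·A2·¬A3, A1·A2·¬A3; the OR of those covers precisely the 0-outputs, and negating it yields h.

h(A1, A2, A3) = ¬(((¬A1 ∧ A2) ∧ ¬A3) ∨ ((A1 ∧ A2) ∧ ¬A3))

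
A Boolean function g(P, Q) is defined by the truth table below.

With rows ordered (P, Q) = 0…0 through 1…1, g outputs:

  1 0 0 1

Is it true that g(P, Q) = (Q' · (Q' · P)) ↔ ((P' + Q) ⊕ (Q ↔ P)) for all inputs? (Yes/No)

Evaluate (Q' · (Q' · P)) ↔ ((P' + Q) ⊕ (Q ↔ P)) on each row and compare to g:
  P=0, Q=0: formula gives 1, g = 1 ✓
  P=0, Q=1: formula gives 0, g = 0 ✓
  P=1, Q=0: formula gives 0, g = 0 ✓
  P=1, Q=1: formula gives 1, g = 1 ✓
Every row agrees, so the formula is equivalent.

Yes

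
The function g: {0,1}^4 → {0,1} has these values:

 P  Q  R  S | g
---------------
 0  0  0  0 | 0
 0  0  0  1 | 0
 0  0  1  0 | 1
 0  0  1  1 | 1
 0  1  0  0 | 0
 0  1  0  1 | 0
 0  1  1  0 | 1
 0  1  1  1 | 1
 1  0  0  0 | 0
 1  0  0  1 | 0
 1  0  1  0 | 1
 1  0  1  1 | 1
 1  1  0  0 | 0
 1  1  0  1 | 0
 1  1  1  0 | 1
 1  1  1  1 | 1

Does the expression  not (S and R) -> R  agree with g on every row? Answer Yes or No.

Yes

Evaluate not (S and R) -> R on each row and compare to g:
  P=0, Q=0, R=0, S=0: formula gives 0, g = 0 ✓
  P=0, Q=0, R=0, S=1: formula gives 0, g = 0 ✓
  P=0, Q=0, R=1, S=0: formula gives 1, g = 1 ✓
  P=0, Q=0, R=1, S=1: formula gives 1, g = 1 ✓
  …and likewise for the remaining 12 rows.
All 16 rows match — the expression computes g exactly.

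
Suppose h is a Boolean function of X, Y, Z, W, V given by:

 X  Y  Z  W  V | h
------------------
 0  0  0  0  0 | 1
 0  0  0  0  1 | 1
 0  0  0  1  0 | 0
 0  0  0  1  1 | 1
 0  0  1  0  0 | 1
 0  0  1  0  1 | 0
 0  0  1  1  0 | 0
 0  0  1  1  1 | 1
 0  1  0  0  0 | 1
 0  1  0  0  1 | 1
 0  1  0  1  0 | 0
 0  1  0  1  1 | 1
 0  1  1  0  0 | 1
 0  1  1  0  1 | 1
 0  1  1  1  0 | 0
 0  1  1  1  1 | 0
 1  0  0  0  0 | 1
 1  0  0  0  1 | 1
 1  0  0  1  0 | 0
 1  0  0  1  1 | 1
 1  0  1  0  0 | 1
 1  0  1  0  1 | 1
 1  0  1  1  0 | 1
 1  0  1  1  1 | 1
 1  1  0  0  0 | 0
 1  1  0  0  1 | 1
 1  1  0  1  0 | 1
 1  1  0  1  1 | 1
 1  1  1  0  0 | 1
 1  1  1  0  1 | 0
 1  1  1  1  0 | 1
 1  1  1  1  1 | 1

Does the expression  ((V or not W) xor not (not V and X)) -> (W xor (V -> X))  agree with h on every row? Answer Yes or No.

No

Evaluate ((V or not W) xor not (not V and X)) -> (W xor (V -> X)) on each row and compare to h:
  X=0, Y=0, Z=0, W=0, V=0: formula gives 1, h = 1 ✓
  X=0, Y=0, Z=0, W=0, V=1: formula gives 1, h = 1 ✓
  X=0, Y=0, Z=0, W=1, V=0: formula gives 0, h = 0 ✓
  X=0, Y=0, Z=0, W=1, V=1: formula gives 1, h = 1 ✓
  …
  X=0, Y=0, Z=1, W=0, V=1: formula gives 1, but h = 0 ✗
Row (0,0,1,0,1) is a counterexample, so the formula is not equivalent to h.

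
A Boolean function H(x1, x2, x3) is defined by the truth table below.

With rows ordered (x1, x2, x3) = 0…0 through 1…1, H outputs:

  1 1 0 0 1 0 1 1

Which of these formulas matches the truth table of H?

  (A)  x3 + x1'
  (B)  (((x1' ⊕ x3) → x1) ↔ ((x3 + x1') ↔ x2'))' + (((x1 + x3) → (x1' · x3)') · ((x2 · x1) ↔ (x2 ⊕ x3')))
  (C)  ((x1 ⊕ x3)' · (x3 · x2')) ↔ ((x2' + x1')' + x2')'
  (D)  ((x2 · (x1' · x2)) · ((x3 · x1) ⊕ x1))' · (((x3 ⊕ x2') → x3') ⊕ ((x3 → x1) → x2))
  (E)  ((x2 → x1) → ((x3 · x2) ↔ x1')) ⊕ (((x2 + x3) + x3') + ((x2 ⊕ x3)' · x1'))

C

(A) disagrees with H on (0,1,0) (formula → 1, table → 0); rule it out.
(B) disagrees with H on (0,0,1) (formula → 0, table → 1); rule it out.
(D) disagrees with H on (0,0,1) (formula → 0, table → 1); rule it out.
(E) disagrees with H on (1,0,0) (formula → 0, table → 1); rule it out.
That leaves (C). Evaluating it on every row reproduces the table of H exactly.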